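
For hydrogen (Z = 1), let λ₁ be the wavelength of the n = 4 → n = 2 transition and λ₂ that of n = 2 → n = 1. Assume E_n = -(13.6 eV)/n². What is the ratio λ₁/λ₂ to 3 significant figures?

λ ∝ 1/ΔE ∝ 1/(1/n_f² − 1/n_i²), and the Z² and hc factors cancel in the ratio.
λ₁/λ₂ = (1/1² − 1/2²)/(1/2² − 1/4²) = 0.7500/0.1875 = 4.00.

4.00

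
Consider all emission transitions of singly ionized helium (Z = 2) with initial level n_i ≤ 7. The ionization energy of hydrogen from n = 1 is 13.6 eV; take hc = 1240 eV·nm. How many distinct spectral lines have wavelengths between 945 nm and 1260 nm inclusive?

2

Enumerate all n_i → n_f pairs with 1 ≤ n_f < n_i ≤ 7 and compute λ = 1240 / [13.6·4·(1/n_f² − 1/n_i²)].
Lines falling in [945, 1260] nm: 5→4 (1013 nm), 7→5 (1163 nm).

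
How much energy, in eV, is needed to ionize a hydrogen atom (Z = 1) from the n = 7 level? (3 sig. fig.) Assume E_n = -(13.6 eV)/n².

0.278 eV

E_7 = −13.60/49 = −0.278 eV, so ionization (to E = 0) requires 0.278 eV.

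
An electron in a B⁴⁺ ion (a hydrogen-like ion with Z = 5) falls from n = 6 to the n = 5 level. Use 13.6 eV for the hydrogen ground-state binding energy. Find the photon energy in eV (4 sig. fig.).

The Bohr energies scale as Z², so for Z = 5: E_n = −340.0/n² eV.
E_6 = −340.0/36 = −9.444 eV and E_5 = −340.0/25 = −13.60 eV.
The photon energy is |E_6 − E_5| = 4.156 eV.

4.156 eV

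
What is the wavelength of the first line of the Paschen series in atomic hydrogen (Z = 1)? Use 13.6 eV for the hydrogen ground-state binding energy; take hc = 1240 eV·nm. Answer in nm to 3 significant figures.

1880 nm

The Paschen series terminates on n_f = 3; the first line has n_i = 3+1 = 4.
ΔE = 13.60 × (1/3² − 1/4²) = 0.6611 eV.
λ = 1240 / 0.6611 = 1880 nm.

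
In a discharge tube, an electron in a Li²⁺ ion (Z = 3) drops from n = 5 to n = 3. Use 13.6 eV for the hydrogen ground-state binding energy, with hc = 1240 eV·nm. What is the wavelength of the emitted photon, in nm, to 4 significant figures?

For Z = 3 the level energies scale as Z², so the effective Rydberg energy is 13.6 × 9 = 122.4 eV.
ΔE = 122.4 × (1/3² − 1/5²) = 122.4 × 0.07111 = 8.704 eV.
λ = hc/ΔE = 1240 / 8.704 = 142.5 nm.

142.5 nm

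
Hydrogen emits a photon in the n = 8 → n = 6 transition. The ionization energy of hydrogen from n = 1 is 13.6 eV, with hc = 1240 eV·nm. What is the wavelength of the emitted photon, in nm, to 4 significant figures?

ΔE = 13.60 × (1/6² − 1/8²) = 13.60 × 0.01215 = 0.1653 eV.
λ = hc/ΔE = 1240 / 0.1653 = 7503 nm.

7503 nm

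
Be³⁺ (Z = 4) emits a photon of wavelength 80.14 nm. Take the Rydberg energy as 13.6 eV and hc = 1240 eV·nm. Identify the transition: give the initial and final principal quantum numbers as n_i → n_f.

n_i = 5, n_f = 3

The photon energy is ΔE = hc/λ = 1240 / 80.14 = 15.47 eV.
With Z = 4, ΔE = 217.6 × (1/n_f² − 1/n_i²), so 1/n_f² − 1/n_i² = 0.07111.
Trying n_f = 3 gives 1/n_i² = 0.04000, i.e. n_i ≈ 5; this pair matches.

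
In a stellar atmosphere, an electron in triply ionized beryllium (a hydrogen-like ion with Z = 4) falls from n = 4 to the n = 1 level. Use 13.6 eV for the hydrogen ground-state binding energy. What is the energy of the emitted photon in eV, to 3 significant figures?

The Bohr energies scale as Z², so for Z = 4: E_n = −217.6/n² eV.
E_4 = −217.6/16 = −13.60 eV and E_1 = −217.6/1 = −217.6 eV.
The photon energy is |E_4 − E_1| = 204 eV.

204 eV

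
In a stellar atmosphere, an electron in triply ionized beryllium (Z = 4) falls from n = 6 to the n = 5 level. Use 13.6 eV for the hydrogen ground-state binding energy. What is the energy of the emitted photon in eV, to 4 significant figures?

2.660 eV

The Bohr energies scale as Z², so for Z = 4: E_n = −217.6/n² eV.
E_6 = −217.6/36 = −6.044 eV and E_5 = −217.6/25 = −8.704 eV.
The photon energy is |E_6 − E_5| = 2.660 eV.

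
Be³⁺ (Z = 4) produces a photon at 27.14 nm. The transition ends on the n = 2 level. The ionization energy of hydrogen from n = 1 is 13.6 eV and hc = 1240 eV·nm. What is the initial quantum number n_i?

n_i = 5

The photon energy is ΔE = hc/λ = 1240 / 27.14 = 45.69 eV.
With Z = 4, ΔE = 217.6 × (1/n_f² − 1/n_i²), so 1/n_f² − 1/n_i² = 0.2100.
With n_f = 2: 1/n_i² = 1/4 − 0.2100 = 0.04003, so n_i ≈ 5.00.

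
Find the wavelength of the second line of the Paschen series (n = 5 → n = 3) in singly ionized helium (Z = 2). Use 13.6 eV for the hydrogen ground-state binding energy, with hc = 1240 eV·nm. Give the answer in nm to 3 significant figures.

321 nm

The Paschen series terminates on n_f = 3; the second line has n_i = 3+2 = 5.
ΔE = 54.40 × (1/3² − 1/5²) = 3.868 eV.
λ = 1240 / 3.868 = 321 nm.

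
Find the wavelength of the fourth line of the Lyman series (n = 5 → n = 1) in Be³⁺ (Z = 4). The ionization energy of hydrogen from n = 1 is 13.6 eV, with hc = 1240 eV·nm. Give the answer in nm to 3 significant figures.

5.94 nm

The Lyman series terminates on n_f = 1; the fourth line has n_i = 1+4 = 5.
ΔE = 217.6 × (1/1² − 1/5²) = 208.9 eV.
λ = 1240 / 208.9 = 5.94 nm.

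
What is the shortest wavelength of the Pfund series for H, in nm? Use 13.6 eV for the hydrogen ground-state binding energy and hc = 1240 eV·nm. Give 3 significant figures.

The Pfund series has lower level n_f = 5; the series limit corresponds to n_i → ∞.
ΔE_max = 13.6 × 1 / 5² = 0.5440 eV.
λ_min = 1240 / 0.5440 = 2280 nm.

2280 nm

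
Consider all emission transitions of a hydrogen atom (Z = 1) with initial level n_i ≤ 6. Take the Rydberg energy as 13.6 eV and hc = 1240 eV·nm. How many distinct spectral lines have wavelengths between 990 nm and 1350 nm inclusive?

2

Enumerate all n_i → n_f pairs with 1 ≤ n_f < n_i ≤ 6 and compute λ = 1240 / [13.6·1·(1/n_f² − 1/n_i²)].
Lines falling in [990, 1350] nm: 6→3 (1094 nm), 5→3 (1282 nm).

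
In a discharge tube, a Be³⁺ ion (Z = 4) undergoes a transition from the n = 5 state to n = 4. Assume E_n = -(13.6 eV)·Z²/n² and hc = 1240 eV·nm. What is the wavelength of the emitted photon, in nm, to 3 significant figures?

For Z = 4 the level energies scale as Z², so the effective Rydberg energy is 13.6 × 16 = 217.6 eV.
ΔE = 217.6 × (1/4² − 1/5²) = 217.6 × 0.02250 = 4.896 eV.
λ = hc/ΔE = 1240 / 4.896 = 253 nm.

253 nm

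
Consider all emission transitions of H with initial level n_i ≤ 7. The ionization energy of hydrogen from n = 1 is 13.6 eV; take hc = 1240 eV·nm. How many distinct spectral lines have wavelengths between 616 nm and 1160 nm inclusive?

Enumerate all n_i → n_f pairs with 1 ≤ n_f < n_i ≤ 7 and compute λ = 1240 / [13.6·1·(1/n_f² − 1/n_i²)].
Lines falling in [616, 1160] nm: 3→2 (656.5 nm), 7→3 (1005 nm), 6→3 (1094 nm).

3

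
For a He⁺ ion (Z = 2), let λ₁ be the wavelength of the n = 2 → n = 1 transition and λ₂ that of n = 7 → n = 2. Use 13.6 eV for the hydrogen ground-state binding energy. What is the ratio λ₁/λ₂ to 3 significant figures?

λ ∝ 1/ΔE ∝ 1/(1/n_f² − 1/n_i²), and the Z² and hc factors cancel in the ratio.
λ₁/λ₂ = (1/2² − 1/7²)/(1/1² − 1/2²) = 0.2296/0.7500 = 0.306.

0.306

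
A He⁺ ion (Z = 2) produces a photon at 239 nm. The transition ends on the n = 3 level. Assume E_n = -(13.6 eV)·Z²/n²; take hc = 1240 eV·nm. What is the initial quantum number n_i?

n_i = 8

The photon energy is ΔE = hc/λ = 1240 / 239 = 5.188 eV.
With Z = 2, ΔE = 54.40 × (1/n_f² − 1/n_i²), so 1/n_f² − 1/n_i² = 0.09537.
With n_f = 3: 1/n_i² = 1/9 − 0.09537 = 0.01574, so n_i ≈ 7.97.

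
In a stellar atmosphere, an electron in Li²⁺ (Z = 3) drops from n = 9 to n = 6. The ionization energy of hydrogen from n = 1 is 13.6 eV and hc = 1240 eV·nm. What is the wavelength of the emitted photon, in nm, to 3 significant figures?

656 nm

For Z = 3 the level energies scale as Z², so the effective Rydberg energy is 13.6 × 9 = 122.4 eV.
ΔE = 122.4 × (1/6² − 1/9²) = 122.4 × 0.01543 = 1.889 eV.
λ = hc/ΔE = 1240 / 1.889 = 656 nm.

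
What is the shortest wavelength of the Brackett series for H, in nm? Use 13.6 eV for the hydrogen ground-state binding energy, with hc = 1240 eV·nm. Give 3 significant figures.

1460 nm

The Brackett series has lower level n_f = 4; the series limit corresponds to n_i → ∞.
ΔE_max = 13.6 × 1 / 4² = 0.8500 eV.
λ_min = 1240 / 0.8500 = 1460 nm.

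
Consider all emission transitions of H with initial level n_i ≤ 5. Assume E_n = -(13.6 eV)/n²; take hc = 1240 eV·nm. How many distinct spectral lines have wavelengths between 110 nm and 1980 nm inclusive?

6

Enumerate all n_i → n_f pairs with 1 ≤ n_f < n_i ≤ 5 and compute λ = 1240 / [13.6·1·(1/n_f² − 1/n_i²)].
Lines falling in [110, 1980] nm: 2→1 (121.6 nm), 5→2 (434.2 nm), 4→2 (486.3 nm), 3→2 (656.5 nm), 5→3 (1282 nm), 4→3 (1876 nm).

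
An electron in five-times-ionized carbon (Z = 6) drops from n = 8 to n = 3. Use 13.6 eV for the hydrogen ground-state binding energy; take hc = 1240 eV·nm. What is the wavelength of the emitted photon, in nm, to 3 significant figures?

For Z = 6 the level energies scale as Z², so the effective Rydberg energy is 13.6 × 36 = 489.6 eV.
ΔE = 489.6 × (1/3² − 1/8²) = 489.6 × 0.09549 = 46.75 eV.
λ = hc/ΔE = 1240 / 46.75 = 26.5 nm.

26.5 nm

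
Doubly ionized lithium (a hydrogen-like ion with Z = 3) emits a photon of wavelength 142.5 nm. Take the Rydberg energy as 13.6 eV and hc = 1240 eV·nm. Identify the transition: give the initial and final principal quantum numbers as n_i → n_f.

The photon energy is ΔE = hc/λ = 1240 / 142.5 = 8.702 eV.
With Z = 3, ΔE = 122.4 × (1/n_f² − 1/n_i²), so 1/n_f² − 1/n_i² = 0.07109.
Trying n_f = 3 gives 1/n_i² = 0.04002, i.e. n_i ≈ 5; this pair matches.

n_i = 5, n_f = 3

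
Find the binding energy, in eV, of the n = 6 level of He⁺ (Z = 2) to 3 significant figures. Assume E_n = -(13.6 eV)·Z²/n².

E_n = −13.6 Z²/n² = −54.40/n² eV for Z = 2.
E_6 = −54.40/36 = −1.51 eV, so ionization (to E = 0) requires 1.51 eV.

1.51 eV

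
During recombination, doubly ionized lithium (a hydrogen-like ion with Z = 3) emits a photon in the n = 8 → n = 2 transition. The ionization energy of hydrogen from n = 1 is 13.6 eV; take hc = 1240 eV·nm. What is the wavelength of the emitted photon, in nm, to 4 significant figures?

43.22 nm

For Z = 3 the level energies scale as Z², so the effective Rydberg energy is 13.6 × 9 = 122.4 eV.
ΔE = 122.4 × (1/2² − 1/8²) = 122.4 × 0.2344 = 28.69 eV.
λ = hc/ΔE = 1240 / 28.69 = 43.22 nm.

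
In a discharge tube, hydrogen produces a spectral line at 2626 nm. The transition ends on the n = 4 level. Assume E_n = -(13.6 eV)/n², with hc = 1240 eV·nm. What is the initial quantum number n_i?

n_i = 6

The photon energy is ΔE = hc/λ = 1240 / 2626 = 0.4722 eV.
With Z = 1, ΔE = 13.60 × (1/n_f² − 1/n_i²), so 1/n_f² − 1/n_i² = 0.03472.
With n_f = 4: 1/n_i² = 1/16 − 0.03472 = 0.02778, so n_i ≈ 6.00.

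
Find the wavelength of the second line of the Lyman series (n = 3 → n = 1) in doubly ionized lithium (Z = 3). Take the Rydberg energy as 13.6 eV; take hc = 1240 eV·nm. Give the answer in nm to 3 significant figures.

The Lyman series terminates on n_f = 1; the second line has n_i = 1+2 = 3.
ΔE = 122.4 × (1/1² − 1/3²) = 108.8 eV.
λ = 1240 / 108.8 = 11.4 nm.

11.4 nm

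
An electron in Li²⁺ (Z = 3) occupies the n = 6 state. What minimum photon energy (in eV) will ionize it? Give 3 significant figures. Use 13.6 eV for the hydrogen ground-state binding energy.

E_n = −13.6 Z²/n² = −122.4/n² eV for Z = 3.
E_6 = −122.4/36 = −3.40 eV, so ionization (to E = 0) requires 3.40 eV.

3.40 eV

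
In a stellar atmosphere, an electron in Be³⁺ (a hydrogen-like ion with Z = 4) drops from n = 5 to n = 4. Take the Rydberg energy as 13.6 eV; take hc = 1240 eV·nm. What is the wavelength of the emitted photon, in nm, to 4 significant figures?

For Z = 4 the level energies scale as Z², so the effective Rydberg energy is 13.6 × 16 = 217.6 eV.
ΔE = 217.6 × (1/4² − 1/5²) = 217.6 × 0.02250 = 4.896 eV.
λ = hc/ΔE = 1240 / 4.896 = 253.3 nm.

253.3 nm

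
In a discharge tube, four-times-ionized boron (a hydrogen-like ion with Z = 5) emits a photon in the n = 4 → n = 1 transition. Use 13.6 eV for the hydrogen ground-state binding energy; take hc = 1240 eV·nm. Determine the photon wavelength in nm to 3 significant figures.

For Z = 5 the level energies scale as Z², so the effective Rydberg energy is 13.6 × 25 = 340.0 eV.
ΔE = 340.0 × (1/1² − 1/4²) = 340.0 × 0.9375 = 318.8 eV.
λ = hc/ΔE = 1240 / 318.8 = 3.89 nm.

3.89 nm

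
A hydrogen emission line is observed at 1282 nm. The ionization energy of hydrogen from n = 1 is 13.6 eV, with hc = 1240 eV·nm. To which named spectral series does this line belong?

ΔE = 1240/1282 = 0.9672 eV.
This matches 13.6 × (1/3² − 1/5²), so n_f = 3: the Paschen series.

Paschen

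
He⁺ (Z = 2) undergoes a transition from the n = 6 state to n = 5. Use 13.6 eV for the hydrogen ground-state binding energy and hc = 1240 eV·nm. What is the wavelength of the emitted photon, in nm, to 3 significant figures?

1860 nm

For Z = 2 the level energies scale as Z², so the effective Rydberg energy is 13.6 × 4 = 54.40 eV.
ΔE = 54.40 × (1/5² − 1/6²) = 54.40 × 0.01222 = 0.6649 eV.
λ = hc/ΔE = 1240 / 0.6649 = 1860 nm.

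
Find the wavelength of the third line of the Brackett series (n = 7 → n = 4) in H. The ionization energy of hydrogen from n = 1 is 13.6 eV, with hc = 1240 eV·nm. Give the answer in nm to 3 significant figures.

2170 nm

The Brackett series terminates on n_f = 4; the third line has n_i = 4+3 = 7.
ΔE = 13.60 × (1/4² − 1/7²) = 0.5724 eV.
λ = 1240 / 0.5724 = 2170 nm.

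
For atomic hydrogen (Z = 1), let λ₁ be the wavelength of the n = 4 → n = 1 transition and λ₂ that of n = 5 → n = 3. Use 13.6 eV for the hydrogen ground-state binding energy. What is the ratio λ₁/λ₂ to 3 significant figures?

0.0759

λ ∝ 1/ΔE ∝ 1/(1/n_f² − 1/n_i²), and the Z² and hc factors cancel in the ratio.
λ₁/λ₂ = (1/3² − 1/5²)/(1/1² − 1/4²) = 0.07111/0.9375 = 0.0759.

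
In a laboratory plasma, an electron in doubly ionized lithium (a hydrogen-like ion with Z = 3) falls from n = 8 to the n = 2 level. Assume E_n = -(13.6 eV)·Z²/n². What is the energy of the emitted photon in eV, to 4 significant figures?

The Bohr energies scale as Z², so for Z = 3: E_n = −122.4/n² eV.
E_8 = −122.4/64 = −1.913 eV and E_2 = −122.4/4 = −30.60 eV.
The photon energy is |E_8 − E_2| = 28.69 eV.

28.69 eV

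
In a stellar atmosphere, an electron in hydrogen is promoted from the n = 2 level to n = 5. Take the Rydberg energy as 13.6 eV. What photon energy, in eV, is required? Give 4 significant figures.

E_5 = −13.60/25 = −0.5440 eV and E_2 = −13.60/4 = −3.400 eV.
The photon energy is |E_5 − E_2| = 2.856 eV.

2.856 eV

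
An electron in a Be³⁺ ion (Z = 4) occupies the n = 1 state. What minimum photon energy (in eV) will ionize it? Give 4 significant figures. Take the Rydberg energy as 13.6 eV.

E_n = −13.6 Z²/n² = −217.6/n² eV for Z = 4.
E_1 = −217.6/1 = −217.6 eV, so ionization (to E = 0) requires 217.6 eV.

217.6 eV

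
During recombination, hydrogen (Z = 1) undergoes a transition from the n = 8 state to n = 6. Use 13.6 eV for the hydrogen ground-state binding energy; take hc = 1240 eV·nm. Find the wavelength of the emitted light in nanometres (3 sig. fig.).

7500 nm

ΔE = 13.60 × (1/6² − 1/8²) = 13.60 × 0.01215 = 0.1653 eV.
λ = hc/ΔE = 1240 / 0.1653 = 7500 nm.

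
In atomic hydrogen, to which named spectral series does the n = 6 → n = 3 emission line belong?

The series is set by the lower level: n_f = 3 is the Paschen series.

Paschen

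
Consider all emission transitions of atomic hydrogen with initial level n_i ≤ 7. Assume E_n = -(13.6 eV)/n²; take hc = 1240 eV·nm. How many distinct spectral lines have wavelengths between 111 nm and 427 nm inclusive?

Enumerate all n_i → n_f pairs with 1 ≤ n_f < n_i ≤ 7 and compute λ = 1240 / [13.6·1·(1/n_f² − 1/n_i²)].
Lines falling in [111, 427] nm: 2→1 (121.6 nm), 7→2 (397.1 nm), 6→2 (410.3 nm).

3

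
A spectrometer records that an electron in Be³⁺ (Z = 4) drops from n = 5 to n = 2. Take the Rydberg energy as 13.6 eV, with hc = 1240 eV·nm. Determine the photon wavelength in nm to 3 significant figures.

27.1 nm

For Z = 4 the level energies scale as Z², so the effective Rydberg energy is 13.6 × 16 = 217.6 eV.
ΔE = 217.6 × (1/2² − 1/5²) = 217.6 × 0.2100 = 45.70 eV.
λ = hc/ΔE = 1240 / 45.70 = 27.1 nm.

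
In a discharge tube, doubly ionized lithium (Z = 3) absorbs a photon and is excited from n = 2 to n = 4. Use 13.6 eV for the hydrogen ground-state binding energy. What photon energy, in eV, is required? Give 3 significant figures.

The Bohr energies scale as Z², so for Z = 3: E_n = −122.4/n² eV.
E_4 = −122.4/16 = −7.650 eV and E_2 = −122.4/4 = −30.60 eV.
The photon energy is |E_4 − E_2| = 23.0 eV.

23.0 eV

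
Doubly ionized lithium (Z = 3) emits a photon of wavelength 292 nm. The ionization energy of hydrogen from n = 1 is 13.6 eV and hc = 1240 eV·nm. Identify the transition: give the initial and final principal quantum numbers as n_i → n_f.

The photon energy is ΔE = hc/λ = 1240 / 292 = 4.247 eV.
With Z = 3, ΔE = 122.4 × (1/n_f² − 1/n_i²), so 1/n_f² − 1/n_i² = 0.03469.
Trying n_f = 4 gives 1/n_i² = 0.02781, i.e. n_i ≈ 6; this pair matches.

n_i = 6, n_f = 4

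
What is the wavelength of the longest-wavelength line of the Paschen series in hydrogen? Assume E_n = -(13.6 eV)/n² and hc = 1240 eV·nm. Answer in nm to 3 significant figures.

1880 nm

The Paschen series terminates on n_f = 3; the first line has n_i = 3+1 = 4.
ΔE = 13.60 × (1/3² − 1/4²) = 0.6611 eV.
λ = 1240 / 0.6611 = 1880 nm.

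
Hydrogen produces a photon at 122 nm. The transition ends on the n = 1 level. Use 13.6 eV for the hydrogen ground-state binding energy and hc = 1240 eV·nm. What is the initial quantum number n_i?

The photon energy is ΔE = hc/λ = 1240 / 122 = 10.16 eV.
With Z = 1, ΔE = 13.60 × (1/n_f² − 1/n_i²), so 1/n_f² − 1/n_i² = 0.7473.
With n_f = 1: 1/n_i² = 1/1 − 0.7473 = 0.2527, so n_i ≈ 1.99.

n_i = 2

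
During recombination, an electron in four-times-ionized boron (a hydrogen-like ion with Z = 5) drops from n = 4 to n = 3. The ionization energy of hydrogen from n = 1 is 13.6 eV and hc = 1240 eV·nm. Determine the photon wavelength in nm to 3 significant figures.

For Z = 5 the level energies scale as Z², so the effective Rydberg energy is 13.6 × 25 = 340.0 eV.
ΔE = 340.0 × (1/3² − 1/4²) = 340.0 × 0.04861 = 16.53 eV.
λ = hc/ΔE = 1240 / 16.53 = 75.0 nm.

75.0 nm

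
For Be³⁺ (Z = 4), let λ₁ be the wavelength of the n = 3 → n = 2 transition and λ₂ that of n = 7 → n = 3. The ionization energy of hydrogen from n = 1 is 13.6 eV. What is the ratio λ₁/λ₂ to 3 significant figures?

0.653

λ ∝ 1/ΔE ∝ 1/(1/n_f² − 1/n_i²), and the Z² and hc factors cancel in the ratio.
λ₁/λ₂ = (1/3² − 1/7²)/(1/2² − 1/3²) = 0.09070/0.1389 = 0.653.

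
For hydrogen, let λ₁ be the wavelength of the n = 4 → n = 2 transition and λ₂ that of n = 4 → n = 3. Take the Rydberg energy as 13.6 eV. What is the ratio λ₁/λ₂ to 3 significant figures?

λ ∝ 1/ΔE ∝ 1/(1/n_f² − 1/n_i²), and the Z² and hc factors cancel in the ratio.
λ₁/λ₂ = (1/3² − 1/4²)/(1/2² − 1/4²) = 0.04861/0.1875 = 0.259.

0.259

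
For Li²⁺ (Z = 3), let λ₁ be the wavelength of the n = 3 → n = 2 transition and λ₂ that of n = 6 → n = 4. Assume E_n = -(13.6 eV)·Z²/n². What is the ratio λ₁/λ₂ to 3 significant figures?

λ ∝ 1/ΔE ∝ 1/(1/n_f² − 1/n_i²), and the Z² and hc factors cancel in the ratio.
λ₁/λ₂ = (1/4² − 1/6²)/(1/2² − 1/3²) = 0.03472/0.1389 = 0.250.

0.250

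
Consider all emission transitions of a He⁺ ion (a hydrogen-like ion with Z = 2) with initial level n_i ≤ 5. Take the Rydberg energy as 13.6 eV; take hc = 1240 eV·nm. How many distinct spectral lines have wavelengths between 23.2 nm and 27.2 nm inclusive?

Enumerate all n_i → n_f pairs with 1 ≤ n_f < n_i ≤ 5 and compute λ = 1240 / [13.6·4·(1/n_f² − 1/n_i²)].
Lines falling in [23.2, 27.2] nm: 5→1 (23.74 nm), 4→1 (24.31 nm), 3→1 (25.64 nm).

3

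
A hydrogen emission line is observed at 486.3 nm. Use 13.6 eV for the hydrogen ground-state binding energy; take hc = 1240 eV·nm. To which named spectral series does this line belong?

ΔE = 1240/486.3 = 2.550 eV.
This matches 13.6 × (1/2² − 1/4²), so n_f = 2: the Balmer series.

Balmer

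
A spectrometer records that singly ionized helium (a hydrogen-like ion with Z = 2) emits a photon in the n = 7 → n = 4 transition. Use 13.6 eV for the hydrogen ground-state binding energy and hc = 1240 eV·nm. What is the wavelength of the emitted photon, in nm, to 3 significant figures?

542 nm

For Z = 2 the level energies scale as Z², so the effective Rydberg energy is 13.6 × 4 = 54.40 eV.
ΔE = 54.40 × (1/4² − 1/7²) = 54.40 × 0.04209 = 2.290 eV.
λ = hc/ΔE = 1240 / 2.290 = 542 nm.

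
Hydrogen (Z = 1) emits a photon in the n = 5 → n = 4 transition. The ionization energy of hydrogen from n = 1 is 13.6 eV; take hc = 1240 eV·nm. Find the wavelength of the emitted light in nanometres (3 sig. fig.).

4050 nm

ΔE = 13.60 × (1/4² − 1/5²) = 13.60 × 0.02250 = 0.3060 eV.
λ = hc/ΔE = 1240 / 0.3060 = 4050 nm.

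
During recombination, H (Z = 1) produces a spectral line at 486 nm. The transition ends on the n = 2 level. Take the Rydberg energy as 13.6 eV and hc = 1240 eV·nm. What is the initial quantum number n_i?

The photon energy is ΔE = hc/λ = 1240 / 486 = 2.551 eV.
With Z = 1, ΔE = 13.60 × (1/n_f² − 1/n_i²), so 1/n_f² − 1/n_i² = 0.1876.
With n_f = 2: 1/n_i² = 1/4 − 0.1876 = 0.06239, so n_i ≈ 4.00.

n_i = 4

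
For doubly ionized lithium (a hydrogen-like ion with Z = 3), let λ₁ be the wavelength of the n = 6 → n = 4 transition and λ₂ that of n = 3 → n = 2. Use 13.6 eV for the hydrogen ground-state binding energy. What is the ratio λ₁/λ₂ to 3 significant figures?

4.00

λ ∝ 1/ΔE ∝ 1/(1/n_f² − 1/n_i²), and the Z² and hc factors cancel in the ratio.
λ₁/λ₂ = (1/2² − 1/3²)/(1/4² − 1/6²) = 0.1389/0.03472 = 4.00.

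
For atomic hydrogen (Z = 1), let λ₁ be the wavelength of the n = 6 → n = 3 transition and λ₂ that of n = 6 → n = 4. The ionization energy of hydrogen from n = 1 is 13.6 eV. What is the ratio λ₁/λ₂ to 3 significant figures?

0.417

λ ∝ 1/ΔE ∝ 1/(1/n_f² − 1/n_i²), and the Z² and hc factors cancel in the ratio.
λ₁/λ₂ = (1/4² − 1/6²)/(1/3² − 1/6²) = 0.03472/0.08333 = 0.417.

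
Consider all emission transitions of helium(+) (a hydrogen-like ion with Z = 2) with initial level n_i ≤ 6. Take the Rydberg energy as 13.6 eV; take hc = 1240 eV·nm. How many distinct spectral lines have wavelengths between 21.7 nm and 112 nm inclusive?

7

Enumerate all n_i → n_f pairs with 1 ≤ n_f < n_i ≤ 6 and compute λ = 1240 / [13.6·4·(1/n_f² − 1/n_i²)].
Lines falling in [21.7, 112] nm: 6→1 (23.45 nm), 5→1 (23.74 nm), 4→1 (24.31 nm), 3→1 (25.64 nm), 2→1 (30.39 nm), 6→2 (102.6 nm), 5→2 (108.5 nm).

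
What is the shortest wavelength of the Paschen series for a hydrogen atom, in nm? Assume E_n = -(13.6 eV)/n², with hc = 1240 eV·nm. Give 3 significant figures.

821 nm

The Paschen series has lower level n_f = 3; the series limit corresponds to n_i → ∞.
ΔE_max = 13.6 × 1 / 3² = 1.511 eV.
λ_min = 1240 / 1.511 = 821 nm.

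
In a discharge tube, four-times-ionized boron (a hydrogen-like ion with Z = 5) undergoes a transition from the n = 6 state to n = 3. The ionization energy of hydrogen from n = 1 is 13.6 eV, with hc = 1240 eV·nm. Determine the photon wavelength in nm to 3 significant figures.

43.8 nm

For Z = 5 the level energies scale as Z², so the effective Rydberg energy is 13.6 × 25 = 340.0 eV.
ΔE = 340.0 × (1/3² − 1/6²) = 340.0 × 0.08333 = 28.33 eV.
λ = hc/ΔE = 1240 / 28.33 = 43.8 nm.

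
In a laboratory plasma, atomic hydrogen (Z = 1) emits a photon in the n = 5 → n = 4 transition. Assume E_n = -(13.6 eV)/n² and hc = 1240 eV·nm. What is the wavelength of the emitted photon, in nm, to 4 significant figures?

4052 nm

ΔE = 13.60 × (1/4² − 1/5²) = 13.60 × 0.02250 = 0.3060 eV.
λ = hc/ΔE = 1240 / 0.3060 = 4052 nm.
This line belongs to the Brackett series.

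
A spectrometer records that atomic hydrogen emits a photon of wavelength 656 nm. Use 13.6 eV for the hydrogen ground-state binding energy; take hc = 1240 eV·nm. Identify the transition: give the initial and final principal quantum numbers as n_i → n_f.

The photon energy is ΔE = hc/λ = 1240 / 656 = 1.890 eV.
With Z = 1, ΔE = 13.60 × (1/n_f² − 1/n_i²), so 1/n_f² − 1/n_i² = 0.1390.
Trying n_f = 2 gives 1/n_i² = 0.1110, i.e. n_i ≈ 3; this pair matches.

n_i = 3, n_f = 2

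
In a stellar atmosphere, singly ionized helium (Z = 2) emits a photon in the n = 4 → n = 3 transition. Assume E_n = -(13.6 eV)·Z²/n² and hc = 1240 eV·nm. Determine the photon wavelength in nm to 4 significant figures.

For Z = 2 the level energies scale as Z², so the effective Rydberg energy is 13.6 × 4 = 54.40 eV.
ΔE = 54.40 × (1/3² − 1/4²) = 54.40 × 0.04861 = 2.644 eV.
λ = hc/ΔE = 1240 / 2.644 = 468.9 nm.

468.9 nm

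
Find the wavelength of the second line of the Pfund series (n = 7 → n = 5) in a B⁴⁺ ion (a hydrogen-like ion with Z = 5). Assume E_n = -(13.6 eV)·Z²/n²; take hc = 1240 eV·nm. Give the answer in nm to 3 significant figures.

186 nm

The Pfund series terminates on n_f = 5; the second line has n_i = 5+2 = 7.
ΔE = 340.0 × (1/5² − 1/7²) = 6.661 eV.
λ = 1240 / 6.661 = 186 nm.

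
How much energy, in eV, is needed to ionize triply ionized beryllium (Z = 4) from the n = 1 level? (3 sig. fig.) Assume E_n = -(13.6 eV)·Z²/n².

E_n = −13.6 Z²/n² = −217.6/n² eV for Z = 4.
E_1 = −217.6/1 = −218 eV, so ionization (to E = 0) requires 218 eV.

218 eV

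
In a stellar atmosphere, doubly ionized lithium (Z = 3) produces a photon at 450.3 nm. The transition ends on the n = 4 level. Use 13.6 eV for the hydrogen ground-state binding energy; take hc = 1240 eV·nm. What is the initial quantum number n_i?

The photon energy is ΔE = hc/λ = 1240 / 450.3 = 2.754 eV.
With Z = 3, ΔE = 122.4 × (1/n_f² − 1/n_i²), so 1/n_f² − 1/n_i² = 0.02250.
With n_f = 4: 1/n_i² = 1/16 − 0.02250 = 0.04000, so n_i ≈ 5.00.

n_i = 5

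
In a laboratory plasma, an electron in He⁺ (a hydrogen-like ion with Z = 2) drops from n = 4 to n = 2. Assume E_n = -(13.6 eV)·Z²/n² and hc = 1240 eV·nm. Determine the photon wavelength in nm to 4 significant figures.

For Z = 2 the level energies scale as Z², so the effective Rydberg energy is 13.6 × 4 = 54.40 eV.
ΔE = 54.40 × (1/2² − 1/4²) = 54.40 × 0.1875 = 10.20 eV.
λ = hc/ΔE = 1240 / 10.20 = 121.6 nm.

121.6 nm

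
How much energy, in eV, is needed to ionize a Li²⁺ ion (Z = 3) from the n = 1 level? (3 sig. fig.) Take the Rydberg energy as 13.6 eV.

122 eV

E_n = −13.6 Z²/n² = −122.4/n² eV for Z = 3.
E_1 = −122.4/1 = −122 eV, so ionization (to E = 0) requires 122 eV.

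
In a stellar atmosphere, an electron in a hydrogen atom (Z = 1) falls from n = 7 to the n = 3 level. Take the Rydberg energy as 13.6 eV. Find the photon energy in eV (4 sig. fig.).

1.234 eV

E_7 = −13.60/49 = −0.2776 eV and E_3 = −13.60/9 = −1.511 eV.
The photon energy is |E_7 − E_3| = 1.234 eV.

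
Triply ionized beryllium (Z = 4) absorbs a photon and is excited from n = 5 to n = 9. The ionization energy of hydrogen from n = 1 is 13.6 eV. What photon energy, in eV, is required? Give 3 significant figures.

6.02 eV

The Bohr energies scale as Z², so for Z = 4: E_n = −217.6/n² eV.
E_9 = −217.6/81 = −2.686 eV and E_5 = −217.6/25 = −8.704 eV.
The photon energy is |E_9 − E_5| = 6.02 eV.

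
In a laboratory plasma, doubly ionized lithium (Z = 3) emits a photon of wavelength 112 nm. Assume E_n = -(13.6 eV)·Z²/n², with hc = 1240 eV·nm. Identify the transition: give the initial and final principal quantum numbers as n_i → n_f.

The photon energy is ΔE = hc/λ = 1240 / 112 = 11.07 eV.
With Z = 3, ΔE = 122.4 × (1/n_f² − 1/n_i²), so 1/n_f² − 1/n_i² = 0.09045.
Trying n_f = 3 gives 1/n_i² = 0.02066, i.e. n_i ≈ 7; this pair matches.

n_i = 7, n_f = 3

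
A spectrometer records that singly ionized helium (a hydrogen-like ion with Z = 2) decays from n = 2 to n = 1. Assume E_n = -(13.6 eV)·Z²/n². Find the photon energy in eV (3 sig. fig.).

The Bohr energies scale as Z², so for Z = 2: E_n = −54.40/n² eV.
E_2 = −54.40/4 = −13.60 eV and E_1 = −54.40/1 = −54.40 eV.
The photon energy is |E_2 − E_1| = 40.8 eV.

40.8 eV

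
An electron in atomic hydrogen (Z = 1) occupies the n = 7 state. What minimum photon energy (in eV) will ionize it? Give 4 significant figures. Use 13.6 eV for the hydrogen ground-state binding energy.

E_7 = −13.60/49 = −0.2776 eV, so ionization (to E = 0) requires 0.2776 eV.

0.2776 eV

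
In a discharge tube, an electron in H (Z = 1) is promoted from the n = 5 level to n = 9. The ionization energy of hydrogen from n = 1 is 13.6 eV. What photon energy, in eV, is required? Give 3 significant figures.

E_9 = −13.60/81 = −0.1679 eV and E_5 = −13.60/25 = −0.5440 eV.
The photon energy is |E_9 − E_5| = 0.376 eV.

0.376 eV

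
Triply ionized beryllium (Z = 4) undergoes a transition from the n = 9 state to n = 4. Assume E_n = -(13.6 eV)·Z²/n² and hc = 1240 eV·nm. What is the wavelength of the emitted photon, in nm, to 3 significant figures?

For Z = 4 the level energies scale as Z², so the effective Rydberg energy is 13.6 × 16 = 217.6 eV.
ΔE = 217.6 × (1/4² − 1/9²) = 217.6 × 0.05015 = 10.91 eV.
λ = hc/ΔE = 1240 / 10.91 = 114 nm.

114 nm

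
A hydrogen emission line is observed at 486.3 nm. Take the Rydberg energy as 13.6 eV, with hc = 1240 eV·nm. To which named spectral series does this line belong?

ΔE = 1240/486.3 = 2.550 eV.
This matches 13.6 × (1/2² − 1/4²), so n_f = 2: the Balmer series.

Balmer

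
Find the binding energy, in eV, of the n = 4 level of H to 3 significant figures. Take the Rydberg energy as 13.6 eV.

E_4 = −13.60/16 = −0.850 eV, so ionization (to E = 0) requires 0.850 eV.

0.850 eV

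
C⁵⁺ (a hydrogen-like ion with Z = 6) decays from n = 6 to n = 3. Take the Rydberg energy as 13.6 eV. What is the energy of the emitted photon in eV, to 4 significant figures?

40.80 eV

The Bohr energies scale as Z², so for Z = 6: E_n = −489.6/n² eV.
E_6 = −489.6/36 = −13.60 eV and E_3 = −489.6/9 = −54.40 eV.
The photon energy is |E_6 − E_3| = 40.80 eV.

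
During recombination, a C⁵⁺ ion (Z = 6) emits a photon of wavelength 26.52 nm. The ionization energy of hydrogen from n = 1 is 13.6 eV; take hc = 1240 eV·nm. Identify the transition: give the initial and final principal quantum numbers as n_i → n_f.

The photon energy is ΔE = hc/λ = 1240 / 26.52 = 46.76 eV.
With Z = 6, ΔE = 489.6 × (1/n_f² − 1/n_i²), so 1/n_f² − 1/n_i² = 0.09550.
Trying n_f = 3 gives 1/n_i² = 0.01561, i.e. n_i ≈ 8; this pair matches.

n_i = 8, n_f = 3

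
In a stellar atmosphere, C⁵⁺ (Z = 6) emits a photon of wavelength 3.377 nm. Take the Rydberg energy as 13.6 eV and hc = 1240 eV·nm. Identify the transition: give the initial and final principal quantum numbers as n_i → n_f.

n_i = 2, n_f = 1

The photon energy is ΔE = hc/λ = 1240 / 3.377 = 367.2 eV.
With Z = 6, ΔE = 489.6 × (1/n_f² − 1/n_i²), so 1/n_f² − 1/n_i² = 0.7500.
Trying n_f = 1 gives 1/n_i² = 0.2500, i.e. n_i ≈ 2; this pair matches.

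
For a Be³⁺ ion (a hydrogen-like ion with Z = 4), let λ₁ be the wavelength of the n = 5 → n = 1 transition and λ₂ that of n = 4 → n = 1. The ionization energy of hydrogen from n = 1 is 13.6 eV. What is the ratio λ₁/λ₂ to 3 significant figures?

λ ∝ 1/ΔE ∝ 1/(1/n_f² − 1/n_i²), and the Z² and hc factors cancel in the ratio.
λ₁/λ₂ = (1/1² − 1/4²)/(1/1² − 1/5²) = 0.9375/0.9600 = 0.977.

0.977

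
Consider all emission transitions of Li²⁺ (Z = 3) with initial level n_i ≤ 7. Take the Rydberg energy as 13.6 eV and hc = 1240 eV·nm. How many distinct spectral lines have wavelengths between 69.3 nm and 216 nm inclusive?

Enumerate all n_i → n_f pairs with 1 ≤ n_f < n_i ≤ 7 and compute λ = 1240 / [13.6·9·(1/n_f² − 1/n_i²)].
Lines falling in [69.3, 216] nm: 3→2 (72.94 nm), 7→3 (111.7 nm), 6→3 (121.6 nm), 5→3 (142.5 nm), 4→3 (208.4 nm).

5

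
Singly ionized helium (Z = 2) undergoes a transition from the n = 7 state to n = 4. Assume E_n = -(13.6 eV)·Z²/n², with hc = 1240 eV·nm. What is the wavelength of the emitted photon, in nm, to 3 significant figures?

542 nm

For Z = 2 the level energies scale as Z², so the effective Rydberg energy is 13.6 × 4 = 54.40 eV.
ΔE = 54.40 × (1/4² − 1/7²) = 54.40 × 0.04209 = 2.290 eV.
λ = hc/ΔE = 1240 / 2.290 = 542 nm.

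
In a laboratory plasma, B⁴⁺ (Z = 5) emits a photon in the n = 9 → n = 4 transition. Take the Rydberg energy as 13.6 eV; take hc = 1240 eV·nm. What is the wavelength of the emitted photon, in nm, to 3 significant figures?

For Z = 5 the level energies scale as Z², so the effective Rydberg energy is 13.6 × 25 = 340.0 eV.
ΔE = 340.0 × (1/4² − 1/9²) = 340.0 × 0.05015 = 17.05 eV.
λ = hc/ΔE = 1240 / 17.05 = 72.7 nm.

72.7 nm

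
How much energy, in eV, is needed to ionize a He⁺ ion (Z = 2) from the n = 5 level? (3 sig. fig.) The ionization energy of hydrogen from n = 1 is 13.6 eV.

E_n = −13.6 Z²/n² = −54.40/n² eV for Z = 2.
E_5 = −54.40/25 = −2.18 eV, so ionization (to E = 0) requires 2.18 eV.

2.18 eV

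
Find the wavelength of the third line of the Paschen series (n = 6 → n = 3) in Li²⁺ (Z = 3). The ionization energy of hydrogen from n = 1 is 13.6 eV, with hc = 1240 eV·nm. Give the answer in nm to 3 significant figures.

The Paschen series terminates on n_f = 3; the third line has n_i = 3+3 = 6.
ΔE = 122.4 × (1/3² − 1/6²) = 10.20 eV.
λ = 1240 / 10.20 = 122 nm.

122 nm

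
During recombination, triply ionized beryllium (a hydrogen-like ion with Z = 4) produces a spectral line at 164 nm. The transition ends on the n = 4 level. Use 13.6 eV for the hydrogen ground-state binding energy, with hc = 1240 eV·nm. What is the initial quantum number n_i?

The photon energy is ΔE = hc/λ = 1240 / 164 = 7.561 eV.
With Z = 4, ΔE = 217.6 × (1/n_f² − 1/n_i²), so 1/n_f² − 1/n_i² = 0.03475.
With n_f = 4: 1/n_i² = 1/16 − 0.03475 = 0.02775, so n_i ≈ 6.00.

n_i = 6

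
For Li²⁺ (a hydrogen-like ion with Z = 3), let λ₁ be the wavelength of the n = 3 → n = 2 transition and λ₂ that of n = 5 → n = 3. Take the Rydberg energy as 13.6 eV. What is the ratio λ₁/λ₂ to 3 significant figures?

λ ∝ 1/ΔE ∝ 1/(1/n_f² − 1/n_i²), and the Z² and hc factors cancel in the ratio.
λ₁/λ₂ = (1/3² − 1/5²)/(1/2² − 1/3²) = 0.07111/0.1389 = 0.512.

0.512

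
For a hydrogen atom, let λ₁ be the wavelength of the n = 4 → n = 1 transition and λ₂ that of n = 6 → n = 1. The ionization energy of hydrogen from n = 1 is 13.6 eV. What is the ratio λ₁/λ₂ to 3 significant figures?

λ ∝ 1/ΔE ∝ 1/(1/n_f² − 1/n_i²), and the Z² and hc factors cancel in the ratio.
λ₁/λ₂ = (1/1² − 1/6²)/(1/1² − 1/4²) = 0.9722/0.9375 = 1.04.

1.04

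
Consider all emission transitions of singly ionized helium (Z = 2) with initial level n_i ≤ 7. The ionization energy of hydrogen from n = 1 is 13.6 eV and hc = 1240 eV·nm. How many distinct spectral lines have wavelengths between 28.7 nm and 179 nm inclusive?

Enumerate all n_i → n_f pairs with 1 ≤ n_f < n_i ≤ 7 and compute λ = 1240 / [13.6·4·(1/n_f² − 1/n_i²)].
Lines falling in [28.7, 179] nm: 2→1 (30.39 nm), 7→2 (99.28 nm), 6→2 (102.6 nm), 5→2 (108.5 nm), 4→2 (121.6 nm), 3→2 (164.1 nm).

6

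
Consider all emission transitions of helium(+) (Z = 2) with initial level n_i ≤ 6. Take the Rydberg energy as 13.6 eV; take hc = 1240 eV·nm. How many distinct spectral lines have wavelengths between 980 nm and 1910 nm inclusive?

Enumerate all n_i → n_f pairs with 1 ≤ n_f < n_i ≤ 6 and compute λ = 1240 / [13.6·4·(1/n_f² − 1/n_i²)].
Lines falling in [980, 1910] nm: 5→4 (1013 nm), 6→5 (1865 nm).

2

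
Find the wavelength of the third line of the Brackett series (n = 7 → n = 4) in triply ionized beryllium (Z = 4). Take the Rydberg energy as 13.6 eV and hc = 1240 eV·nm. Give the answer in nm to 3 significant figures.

The Brackett series terminates on n_f = 4; the third line has n_i = 4+3 = 7.
ΔE = 217.6 × (1/4² − 1/7²) = 9.159 eV.
λ = 1240 / 9.159 = 135 nm.

135 nm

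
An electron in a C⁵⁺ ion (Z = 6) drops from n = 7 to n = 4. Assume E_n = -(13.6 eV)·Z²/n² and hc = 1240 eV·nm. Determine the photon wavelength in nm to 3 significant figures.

60.2 nm

For Z = 6 the level energies scale as Z², so the effective Rydberg energy is 13.6 × 36 = 489.6 eV.
ΔE = 489.6 × (1/4² − 1/7²) = 489.6 × 0.04209 = 20.61 eV.
λ = hc/ΔE = 1240 / 20.61 = 60.2 nm.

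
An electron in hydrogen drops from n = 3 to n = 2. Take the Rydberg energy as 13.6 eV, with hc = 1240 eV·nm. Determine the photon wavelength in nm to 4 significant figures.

ΔE = 13.60 × (1/2² − 1/3²) = 13.60 × 0.1389 = 1.889 eV.
λ = hc/ΔE = 1240 / 1.889 = 656.5 nm.

656.5 nm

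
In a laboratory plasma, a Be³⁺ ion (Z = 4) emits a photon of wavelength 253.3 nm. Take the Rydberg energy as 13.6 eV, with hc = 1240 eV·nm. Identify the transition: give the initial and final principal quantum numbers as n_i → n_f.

The photon energy is ΔE = hc/λ = 1240 / 253.3 = 4.895 eV.
With Z = 4, ΔE = 217.6 × (1/n_f² − 1/n_i²), so 1/n_f² − 1/n_i² = 0.02250.
Trying n_f = 4 gives 1/n_i² = 0.04000, i.e. n_i ≈ 5; this pair matches.

n_i = 5, n_f = 4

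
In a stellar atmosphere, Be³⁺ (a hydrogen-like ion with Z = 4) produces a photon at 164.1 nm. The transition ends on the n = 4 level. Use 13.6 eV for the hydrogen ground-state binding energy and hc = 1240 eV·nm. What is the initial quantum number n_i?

The photon energy is ΔE = hc/λ = 1240 / 164.1 = 7.556 eV.
With Z = 4, ΔE = 217.6 × (1/n_f² − 1/n_i²), so 1/n_f² − 1/n_i² = 0.03473.
With n_f = 4: 1/n_i² = 1/16 − 0.03473 = 0.02777, so n_i ≈ 6.00.

n_i = 6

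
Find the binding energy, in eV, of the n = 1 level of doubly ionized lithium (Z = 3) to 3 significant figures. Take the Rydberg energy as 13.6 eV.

122 eV

E_n = −13.6 Z²/n² = −122.4/n² eV for Z = 3.
E_1 = −122.4/1 = −122 eV, so ionization (to E = 0) requires 122 eV.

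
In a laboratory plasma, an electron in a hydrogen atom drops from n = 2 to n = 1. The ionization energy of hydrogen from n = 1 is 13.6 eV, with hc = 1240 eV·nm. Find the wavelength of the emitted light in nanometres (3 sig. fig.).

ΔE = 13.60 × (1/1² − 1/2²) = 13.60 × 0.7500 = 10.20 eV.
λ = hc/ΔE = 1240 / 10.20 = 122 nm.

122 nm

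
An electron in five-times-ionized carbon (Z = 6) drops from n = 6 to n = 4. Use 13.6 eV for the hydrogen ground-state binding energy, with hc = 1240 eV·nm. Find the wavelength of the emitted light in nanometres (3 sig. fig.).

72.9 nm

For Z = 6 the level energies scale as Z², so the effective Rydberg energy is 13.6 × 36 = 489.6 eV.
ΔE = 489.6 × (1/4² − 1/6²) = 489.6 × 0.03472 = 17.00 eV.
λ = hc/ΔE = 1240 / 17.00 = 72.9 nm.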